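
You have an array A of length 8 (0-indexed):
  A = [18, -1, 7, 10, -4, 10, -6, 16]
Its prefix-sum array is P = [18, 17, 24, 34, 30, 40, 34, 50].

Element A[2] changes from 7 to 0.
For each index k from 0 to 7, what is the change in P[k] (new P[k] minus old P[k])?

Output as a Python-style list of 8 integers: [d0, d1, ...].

Element change: A[2] 7 -> 0, delta = -7
For k < 2: P[k] unchanged, delta_P[k] = 0
For k >= 2: P[k] shifts by exactly -7
Delta array: [0, 0, -7, -7, -7, -7, -7, -7]

Answer: [0, 0, -7, -7, -7, -7, -7, -7]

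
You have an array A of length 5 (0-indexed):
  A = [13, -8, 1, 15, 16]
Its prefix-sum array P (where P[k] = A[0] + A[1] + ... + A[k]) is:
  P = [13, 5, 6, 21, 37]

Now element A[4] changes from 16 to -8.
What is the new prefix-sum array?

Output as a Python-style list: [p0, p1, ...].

Change: A[4] 16 -> -8, delta = -24
P[k] for k < 4: unchanged (A[4] not included)
P[k] for k >= 4: shift by delta = -24
  P[0] = 13 + 0 = 13
  P[1] = 5 + 0 = 5
  P[2] = 6 + 0 = 6
  P[3] = 21 + 0 = 21
  P[4] = 37 + -24 = 13

Answer: [13, 5, 6, 21, 13]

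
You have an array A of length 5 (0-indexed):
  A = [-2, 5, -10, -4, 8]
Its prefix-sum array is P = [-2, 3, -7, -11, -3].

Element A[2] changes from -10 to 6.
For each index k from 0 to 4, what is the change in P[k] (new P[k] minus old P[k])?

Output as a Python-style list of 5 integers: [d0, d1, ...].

Element change: A[2] -10 -> 6, delta = 16
For k < 2: P[k] unchanged, delta_P[k] = 0
For k >= 2: P[k] shifts by exactly 16
Delta array: [0, 0, 16, 16, 16]

Answer: [0, 0, 16, 16, 16]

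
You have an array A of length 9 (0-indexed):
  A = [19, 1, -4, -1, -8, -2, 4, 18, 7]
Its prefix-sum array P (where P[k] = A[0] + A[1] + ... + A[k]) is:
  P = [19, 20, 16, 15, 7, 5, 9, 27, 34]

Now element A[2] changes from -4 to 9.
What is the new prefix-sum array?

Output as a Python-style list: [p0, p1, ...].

Answer: [19, 20, 29, 28, 20, 18, 22, 40, 47]

Derivation:
Change: A[2] -4 -> 9, delta = 13
P[k] for k < 2: unchanged (A[2] not included)
P[k] for k >= 2: shift by delta = 13
  P[0] = 19 + 0 = 19
  P[1] = 20 + 0 = 20
  P[2] = 16 + 13 = 29
  P[3] = 15 + 13 = 28
  P[4] = 7 + 13 = 20
  P[5] = 5 + 13 = 18
  P[6] = 9 + 13 = 22
  P[7] = 27 + 13 = 40
  P[8] = 34 + 13 = 47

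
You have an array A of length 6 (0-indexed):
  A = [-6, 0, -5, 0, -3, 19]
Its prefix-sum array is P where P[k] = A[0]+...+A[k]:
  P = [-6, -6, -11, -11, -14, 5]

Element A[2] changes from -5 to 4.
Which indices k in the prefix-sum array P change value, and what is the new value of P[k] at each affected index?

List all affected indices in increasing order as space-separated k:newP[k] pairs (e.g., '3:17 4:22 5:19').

P[k] = A[0] + ... + A[k]
P[k] includes A[2] iff k >= 2
Affected indices: 2, 3, ..., 5; delta = 9
  P[2]: -11 + 9 = -2
  P[3]: -11 + 9 = -2
  P[4]: -14 + 9 = -5
  P[5]: 5 + 9 = 14

Answer: 2:-2 3:-2 4:-5 5:14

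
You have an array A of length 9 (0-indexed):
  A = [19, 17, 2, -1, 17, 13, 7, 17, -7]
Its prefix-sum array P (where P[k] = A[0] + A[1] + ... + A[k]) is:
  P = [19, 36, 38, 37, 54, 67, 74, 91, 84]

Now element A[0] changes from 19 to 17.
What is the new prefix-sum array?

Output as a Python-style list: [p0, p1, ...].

Change: A[0] 19 -> 17, delta = -2
P[k] for k < 0: unchanged (A[0] not included)
P[k] for k >= 0: shift by delta = -2
  P[0] = 19 + -2 = 17
  P[1] = 36 + -2 = 34
  P[2] = 38 + -2 = 36
  P[3] = 37 + -2 = 35
  P[4] = 54 + -2 = 52
  P[5] = 67 + -2 = 65
  P[6] = 74 + -2 = 72
  P[7] = 91 + -2 = 89
  P[8] = 84 + -2 = 82

Answer: [17, 34, 36, 35, 52, 65, 72, 89, 82]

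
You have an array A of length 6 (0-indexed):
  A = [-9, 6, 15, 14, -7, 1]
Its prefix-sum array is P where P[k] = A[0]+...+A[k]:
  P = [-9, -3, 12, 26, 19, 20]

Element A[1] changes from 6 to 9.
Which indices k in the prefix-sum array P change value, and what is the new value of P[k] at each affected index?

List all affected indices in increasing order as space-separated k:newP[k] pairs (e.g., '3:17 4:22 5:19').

Answer: 1:0 2:15 3:29 4:22 5:23

Derivation:
P[k] = A[0] + ... + A[k]
P[k] includes A[1] iff k >= 1
Affected indices: 1, 2, ..., 5; delta = 3
  P[1]: -3 + 3 = 0
  P[2]: 12 + 3 = 15
  P[3]: 26 + 3 = 29
  P[4]: 19 + 3 = 22
  P[5]: 20 + 3 = 23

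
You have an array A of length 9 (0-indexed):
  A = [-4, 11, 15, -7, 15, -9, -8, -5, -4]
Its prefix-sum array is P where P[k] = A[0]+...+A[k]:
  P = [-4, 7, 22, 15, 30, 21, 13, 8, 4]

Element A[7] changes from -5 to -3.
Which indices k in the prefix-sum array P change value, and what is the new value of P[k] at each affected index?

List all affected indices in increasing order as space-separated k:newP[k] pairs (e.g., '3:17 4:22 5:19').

Answer: 7:10 8:6

Derivation:
P[k] = A[0] + ... + A[k]
P[k] includes A[7] iff k >= 7
Affected indices: 7, 8, ..., 8; delta = 2
  P[7]: 8 + 2 = 10
  P[8]: 4 + 2 = 6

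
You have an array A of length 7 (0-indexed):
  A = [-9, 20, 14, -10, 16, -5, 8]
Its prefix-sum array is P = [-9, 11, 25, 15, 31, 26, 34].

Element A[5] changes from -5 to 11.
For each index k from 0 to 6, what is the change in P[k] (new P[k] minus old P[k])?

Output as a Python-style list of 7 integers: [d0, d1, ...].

Answer: [0, 0, 0, 0, 0, 16, 16]

Derivation:
Element change: A[5] -5 -> 11, delta = 16
For k < 5: P[k] unchanged, delta_P[k] = 0
For k >= 5: P[k] shifts by exactly 16
Delta array: [0, 0, 0, 0, 0, 16, 16]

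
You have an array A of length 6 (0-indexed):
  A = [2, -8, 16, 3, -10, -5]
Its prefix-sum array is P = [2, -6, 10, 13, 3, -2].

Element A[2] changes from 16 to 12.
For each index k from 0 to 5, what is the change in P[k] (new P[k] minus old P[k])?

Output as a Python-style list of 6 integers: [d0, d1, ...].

Element change: A[2] 16 -> 12, delta = -4
For k < 2: P[k] unchanged, delta_P[k] = 0
For k >= 2: P[k] shifts by exactly -4
Delta array: [0, 0, -4, -4, -4, -4]

Answer: [0, 0, -4, -4, -4, -4]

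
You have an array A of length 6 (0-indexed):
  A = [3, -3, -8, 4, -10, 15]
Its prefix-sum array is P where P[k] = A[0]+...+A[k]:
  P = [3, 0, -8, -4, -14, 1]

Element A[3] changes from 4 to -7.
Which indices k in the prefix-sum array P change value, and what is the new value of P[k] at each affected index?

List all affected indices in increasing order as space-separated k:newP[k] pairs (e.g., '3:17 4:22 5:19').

Answer: 3:-15 4:-25 5:-10

Derivation:
P[k] = A[0] + ... + A[k]
P[k] includes A[3] iff k >= 3
Affected indices: 3, 4, ..., 5; delta = -11
  P[3]: -4 + -11 = -15
  P[4]: -14 + -11 = -25
  P[5]: 1 + -11 = -10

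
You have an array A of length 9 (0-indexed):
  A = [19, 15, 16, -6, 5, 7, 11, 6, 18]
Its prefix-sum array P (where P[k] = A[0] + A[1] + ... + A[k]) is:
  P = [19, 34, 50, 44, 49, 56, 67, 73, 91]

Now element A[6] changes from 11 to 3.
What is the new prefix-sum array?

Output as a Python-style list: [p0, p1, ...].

Answer: [19, 34, 50, 44, 49, 56, 59, 65, 83]

Derivation:
Change: A[6] 11 -> 3, delta = -8
P[k] for k < 6: unchanged (A[6] not included)
P[k] for k >= 6: shift by delta = -8
  P[0] = 19 + 0 = 19
  P[1] = 34 + 0 = 34
  P[2] = 50 + 0 = 50
  P[3] = 44 + 0 = 44
  P[4] = 49 + 0 = 49
  P[5] = 56 + 0 = 56
  P[6] = 67 + -8 = 59
  P[7] = 73 + -8 = 65
  P[8] = 91 + -8 = 83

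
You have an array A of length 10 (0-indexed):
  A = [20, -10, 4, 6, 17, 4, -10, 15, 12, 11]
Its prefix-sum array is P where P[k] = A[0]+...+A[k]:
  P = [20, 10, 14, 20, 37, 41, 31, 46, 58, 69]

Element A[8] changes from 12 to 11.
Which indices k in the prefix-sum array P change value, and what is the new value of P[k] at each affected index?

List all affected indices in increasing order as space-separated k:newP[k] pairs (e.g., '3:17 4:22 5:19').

P[k] = A[0] + ... + A[k]
P[k] includes A[8] iff k >= 8
Affected indices: 8, 9, ..., 9; delta = -1
  P[8]: 58 + -1 = 57
  P[9]: 69 + -1 = 68

Answer: 8:57 9:68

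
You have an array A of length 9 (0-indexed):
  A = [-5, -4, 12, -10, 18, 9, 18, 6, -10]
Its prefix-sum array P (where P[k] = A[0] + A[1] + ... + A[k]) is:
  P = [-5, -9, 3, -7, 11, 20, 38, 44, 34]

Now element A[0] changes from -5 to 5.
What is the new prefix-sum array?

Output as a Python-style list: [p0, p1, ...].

Answer: [5, 1, 13, 3, 21, 30, 48, 54, 44]

Derivation:
Change: A[0] -5 -> 5, delta = 10
P[k] for k < 0: unchanged (A[0] not included)
P[k] for k >= 0: shift by delta = 10
  P[0] = -5 + 10 = 5
  P[1] = -9 + 10 = 1
  P[2] = 3 + 10 = 13
  P[3] = -7 + 10 = 3
  P[4] = 11 + 10 = 21
  P[5] = 20 + 10 = 30
  P[6] = 38 + 10 = 48
  P[7] = 44 + 10 = 54
  P[8] = 34 + 10 = 44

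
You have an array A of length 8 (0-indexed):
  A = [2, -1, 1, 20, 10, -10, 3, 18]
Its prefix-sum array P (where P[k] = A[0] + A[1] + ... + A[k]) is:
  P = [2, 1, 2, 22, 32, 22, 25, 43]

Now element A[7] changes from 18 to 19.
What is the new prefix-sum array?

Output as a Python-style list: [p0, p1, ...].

Change: A[7] 18 -> 19, delta = 1
P[k] for k < 7: unchanged (A[7] not included)
P[k] for k >= 7: shift by delta = 1
  P[0] = 2 + 0 = 2
  P[1] = 1 + 0 = 1
  P[2] = 2 + 0 = 2
  P[3] = 22 + 0 = 22
  P[4] = 32 + 0 = 32
  P[5] = 22 + 0 = 22
  P[6] = 25 + 0 = 25
  P[7] = 43 + 1 = 44

Answer: [2, 1, 2, 22, 32, 22, 25, 44]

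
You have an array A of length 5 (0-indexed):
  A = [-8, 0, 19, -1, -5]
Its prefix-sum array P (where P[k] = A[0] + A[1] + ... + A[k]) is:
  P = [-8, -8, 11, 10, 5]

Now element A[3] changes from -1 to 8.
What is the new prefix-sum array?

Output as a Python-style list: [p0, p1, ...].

Answer: [-8, -8, 11, 19, 14]

Derivation:
Change: A[3] -1 -> 8, delta = 9
P[k] for k < 3: unchanged (A[3] not included)
P[k] for k >= 3: shift by delta = 9
  P[0] = -8 + 0 = -8
  P[1] = -8 + 0 = -8
  P[2] = 11 + 0 = 11
  P[3] = 10 + 9 = 19
  P[4] = 5 + 9 = 14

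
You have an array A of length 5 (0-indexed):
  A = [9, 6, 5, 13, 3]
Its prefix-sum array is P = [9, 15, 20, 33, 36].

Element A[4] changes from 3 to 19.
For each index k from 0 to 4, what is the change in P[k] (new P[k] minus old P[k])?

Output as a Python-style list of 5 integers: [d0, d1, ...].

Element change: A[4] 3 -> 19, delta = 16
For k < 4: P[k] unchanged, delta_P[k] = 0
For k >= 4: P[k] shifts by exactly 16
Delta array: [0, 0, 0, 0, 16]

Answer: [0, 0, 0, 0, 16]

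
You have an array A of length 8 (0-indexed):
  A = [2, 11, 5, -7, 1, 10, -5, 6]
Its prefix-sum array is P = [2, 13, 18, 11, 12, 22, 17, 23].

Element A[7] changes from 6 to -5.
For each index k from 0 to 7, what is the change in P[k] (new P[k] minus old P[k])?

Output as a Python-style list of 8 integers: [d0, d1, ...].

Element change: A[7] 6 -> -5, delta = -11
For k < 7: P[k] unchanged, delta_P[k] = 0
For k >= 7: P[k] shifts by exactly -11
Delta array: [0, 0, 0, 0, 0, 0, 0, -11]

Answer: [0, 0, 0, 0, 0, 0, 0, -11]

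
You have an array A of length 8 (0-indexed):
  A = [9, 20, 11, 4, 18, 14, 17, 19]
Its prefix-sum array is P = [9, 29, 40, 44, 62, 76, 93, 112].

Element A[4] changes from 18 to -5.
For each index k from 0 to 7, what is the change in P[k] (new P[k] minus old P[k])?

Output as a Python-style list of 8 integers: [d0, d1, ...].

Element change: A[4] 18 -> -5, delta = -23
For k < 4: P[k] unchanged, delta_P[k] = 0
For k >= 4: P[k] shifts by exactly -23
Delta array: [0, 0, 0, 0, -23, -23, -23, -23]

Answer: [0, 0, 0, 0, -23, -23, -23, -23]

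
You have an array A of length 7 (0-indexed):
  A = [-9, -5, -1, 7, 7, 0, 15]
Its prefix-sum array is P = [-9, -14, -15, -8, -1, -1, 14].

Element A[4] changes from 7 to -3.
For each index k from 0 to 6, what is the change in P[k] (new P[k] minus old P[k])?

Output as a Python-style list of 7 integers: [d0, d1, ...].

Answer: [0, 0, 0, 0, -10, -10, -10]

Derivation:
Element change: A[4] 7 -> -3, delta = -10
For k < 4: P[k] unchanged, delta_P[k] = 0
For k >= 4: P[k] shifts by exactly -10
Delta array: [0, 0, 0, 0, -10, -10, -10]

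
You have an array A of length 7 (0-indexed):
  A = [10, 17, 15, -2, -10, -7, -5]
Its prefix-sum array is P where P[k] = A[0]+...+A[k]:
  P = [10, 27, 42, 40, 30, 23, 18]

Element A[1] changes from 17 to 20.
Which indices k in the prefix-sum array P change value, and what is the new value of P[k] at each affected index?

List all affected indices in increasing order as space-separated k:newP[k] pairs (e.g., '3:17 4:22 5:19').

Answer: 1:30 2:45 3:43 4:33 5:26 6:21

Derivation:
P[k] = A[0] + ... + A[k]
P[k] includes A[1] iff k >= 1
Affected indices: 1, 2, ..., 6; delta = 3
  P[1]: 27 + 3 = 30
  P[2]: 42 + 3 = 45
  P[3]: 40 + 3 = 43
  P[4]: 30 + 3 = 33
  P[5]: 23 + 3 = 26
  P[6]: 18 + 3 = 21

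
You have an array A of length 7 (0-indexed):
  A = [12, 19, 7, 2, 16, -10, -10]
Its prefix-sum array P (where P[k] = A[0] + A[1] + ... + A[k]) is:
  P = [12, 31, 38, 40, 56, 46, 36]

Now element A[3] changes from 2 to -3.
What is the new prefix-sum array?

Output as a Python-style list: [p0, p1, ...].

Answer: [12, 31, 38, 35, 51, 41, 31]

Derivation:
Change: A[3] 2 -> -3, delta = -5
P[k] for k < 3: unchanged (A[3] not included)
P[k] for k >= 3: shift by delta = -5
  P[0] = 12 + 0 = 12
  P[1] = 31 + 0 = 31
  P[2] = 38 + 0 = 38
  P[3] = 40 + -5 = 35
  P[4] = 56 + -5 = 51
  P[5] = 46 + -5 = 41
  P[6] = 36 + -5 = 31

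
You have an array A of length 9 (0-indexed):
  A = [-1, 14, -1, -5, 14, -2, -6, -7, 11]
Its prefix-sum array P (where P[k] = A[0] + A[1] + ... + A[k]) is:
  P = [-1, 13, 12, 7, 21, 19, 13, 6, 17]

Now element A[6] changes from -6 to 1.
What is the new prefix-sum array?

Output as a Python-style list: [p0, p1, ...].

Change: A[6] -6 -> 1, delta = 7
P[k] for k < 6: unchanged (A[6] not included)
P[k] for k >= 6: shift by delta = 7
  P[0] = -1 + 0 = -1
  P[1] = 13 + 0 = 13
  P[2] = 12 + 0 = 12
  P[3] = 7 + 0 = 7
  P[4] = 21 + 0 = 21
  P[5] = 19 + 0 = 19
  P[6] = 13 + 7 = 20
  P[7] = 6 + 7 = 13
  P[8] = 17 + 7 = 24

Answer: [-1, 13, 12, 7, 21, 19, 20, 13, 24]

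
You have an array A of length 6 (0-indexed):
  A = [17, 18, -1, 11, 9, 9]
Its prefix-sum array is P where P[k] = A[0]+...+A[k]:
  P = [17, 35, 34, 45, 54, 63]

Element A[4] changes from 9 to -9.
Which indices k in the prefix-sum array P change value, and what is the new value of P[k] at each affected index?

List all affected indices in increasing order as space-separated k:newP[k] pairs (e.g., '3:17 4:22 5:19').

Answer: 4:36 5:45

Derivation:
P[k] = A[0] + ... + A[k]
P[k] includes A[4] iff k >= 4
Affected indices: 4, 5, ..., 5; delta = -18
  P[4]: 54 + -18 = 36
  P[5]: 63 + -18 = 45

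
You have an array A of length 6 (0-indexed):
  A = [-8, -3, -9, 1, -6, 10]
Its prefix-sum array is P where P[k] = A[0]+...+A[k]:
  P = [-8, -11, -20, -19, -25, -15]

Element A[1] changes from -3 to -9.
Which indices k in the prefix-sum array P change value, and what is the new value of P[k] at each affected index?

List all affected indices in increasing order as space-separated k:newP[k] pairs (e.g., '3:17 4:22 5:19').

Answer: 1:-17 2:-26 3:-25 4:-31 5:-21

Derivation:
P[k] = A[0] + ... + A[k]
P[k] includes A[1] iff k >= 1
Affected indices: 1, 2, ..., 5; delta = -6
  P[1]: -11 + -6 = -17
  P[2]: -20 + -6 = -26
  P[3]: -19 + -6 = -25
  P[4]: -25 + -6 = -31
  P[5]: -15 + -6 = -21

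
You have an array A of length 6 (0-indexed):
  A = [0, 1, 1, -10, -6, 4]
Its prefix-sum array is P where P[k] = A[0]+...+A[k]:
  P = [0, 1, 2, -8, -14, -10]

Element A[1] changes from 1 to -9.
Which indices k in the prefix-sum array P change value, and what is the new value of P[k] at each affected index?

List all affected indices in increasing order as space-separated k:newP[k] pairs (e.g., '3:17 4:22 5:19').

P[k] = A[0] + ... + A[k]
P[k] includes A[1] iff k >= 1
Affected indices: 1, 2, ..., 5; delta = -10
  P[1]: 1 + -10 = -9
  P[2]: 2 + -10 = -8
  P[3]: -8 + -10 = -18
  P[4]: -14 + -10 = -24
  P[5]: -10 + -10 = -20

Answer: 1:-9 2:-8 3:-18 4:-24 5:-20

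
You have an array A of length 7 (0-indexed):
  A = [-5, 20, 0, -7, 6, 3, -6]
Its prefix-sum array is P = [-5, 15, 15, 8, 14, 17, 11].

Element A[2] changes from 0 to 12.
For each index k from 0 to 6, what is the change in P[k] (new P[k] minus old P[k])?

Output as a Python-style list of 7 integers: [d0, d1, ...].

Answer: [0, 0, 12, 12, 12, 12, 12]

Derivation:
Element change: A[2] 0 -> 12, delta = 12
For k < 2: P[k] unchanged, delta_P[k] = 0
For k >= 2: P[k] shifts by exactly 12
Delta array: [0, 0, 12, 12, 12, 12, 12]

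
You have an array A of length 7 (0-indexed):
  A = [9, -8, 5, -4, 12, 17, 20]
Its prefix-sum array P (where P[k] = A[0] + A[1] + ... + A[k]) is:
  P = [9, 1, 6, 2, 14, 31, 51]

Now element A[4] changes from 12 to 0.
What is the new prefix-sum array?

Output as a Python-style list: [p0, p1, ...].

Answer: [9, 1, 6, 2, 2, 19, 39]

Derivation:
Change: A[4] 12 -> 0, delta = -12
P[k] for k < 4: unchanged (A[4] not included)
P[k] for k >= 4: shift by delta = -12
  P[0] = 9 + 0 = 9
  P[1] = 1 + 0 = 1
  P[2] = 6 + 0 = 6
  P[3] = 2 + 0 = 2
  P[4] = 14 + -12 = 2
  P[5] = 31 + -12 = 19
  P[6] = 51 + -12 = 39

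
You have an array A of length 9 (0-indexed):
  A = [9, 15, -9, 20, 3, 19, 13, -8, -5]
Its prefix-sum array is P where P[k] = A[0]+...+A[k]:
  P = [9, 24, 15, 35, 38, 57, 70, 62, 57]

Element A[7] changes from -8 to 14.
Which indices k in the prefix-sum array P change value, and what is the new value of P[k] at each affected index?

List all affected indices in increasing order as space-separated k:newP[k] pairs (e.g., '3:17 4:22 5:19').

P[k] = A[0] + ... + A[k]
P[k] includes A[7] iff k >= 7
Affected indices: 7, 8, ..., 8; delta = 22
  P[7]: 62 + 22 = 84
  P[8]: 57 + 22 = 79

Answer: 7:84 8:79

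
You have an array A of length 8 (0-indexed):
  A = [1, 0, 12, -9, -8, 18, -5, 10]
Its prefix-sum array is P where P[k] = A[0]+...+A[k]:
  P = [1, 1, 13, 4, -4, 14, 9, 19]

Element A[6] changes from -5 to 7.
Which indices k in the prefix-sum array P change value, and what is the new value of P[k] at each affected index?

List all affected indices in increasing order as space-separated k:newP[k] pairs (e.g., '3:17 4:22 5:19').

Answer: 6:21 7:31

Derivation:
P[k] = A[0] + ... + A[k]
P[k] includes A[6] iff k >= 6
Affected indices: 6, 7, ..., 7; delta = 12
  P[6]: 9 + 12 = 21
  P[7]: 19 + 12 = 31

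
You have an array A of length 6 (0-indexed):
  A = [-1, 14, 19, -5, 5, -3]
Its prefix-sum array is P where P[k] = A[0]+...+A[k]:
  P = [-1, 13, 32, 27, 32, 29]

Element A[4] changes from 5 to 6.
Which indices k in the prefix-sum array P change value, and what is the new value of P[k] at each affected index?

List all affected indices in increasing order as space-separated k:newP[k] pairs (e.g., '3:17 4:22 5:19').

Answer: 4:33 5:30

Derivation:
P[k] = A[0] + ... + A[k]
P[k] includes A[4] iff k >= 4
Affected indices: 4, 5, ..., 5; delta = 1
  P[4]: 32 + 1 = 33
  P[5]: 29 + 1 = 30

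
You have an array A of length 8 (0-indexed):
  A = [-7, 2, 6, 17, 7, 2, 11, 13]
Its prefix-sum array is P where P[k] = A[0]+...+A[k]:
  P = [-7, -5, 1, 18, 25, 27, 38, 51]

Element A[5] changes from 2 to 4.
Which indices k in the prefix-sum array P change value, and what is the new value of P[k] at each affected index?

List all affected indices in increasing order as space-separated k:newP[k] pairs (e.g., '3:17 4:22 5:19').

Answer: 5:29 6:40 7:53

Derivation:
P[k] = A[0] + ... + A[k]
P[k] includes A[5] iff k >= 5
Affected indices: 5, 6, ..., 7; delta = 2
  P[5]: 27 + 2 = 29
  P[6]: 38 + 2 = 40
  P[7]: 51 + 2 = 53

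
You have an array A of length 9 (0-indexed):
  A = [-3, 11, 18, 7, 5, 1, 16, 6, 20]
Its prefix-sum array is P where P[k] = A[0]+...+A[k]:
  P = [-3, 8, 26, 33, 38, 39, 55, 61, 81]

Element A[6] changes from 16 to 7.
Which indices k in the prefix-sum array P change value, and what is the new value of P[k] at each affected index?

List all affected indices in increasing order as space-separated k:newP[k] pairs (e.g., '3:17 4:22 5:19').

Answer: 6:46 7:52 8:72

Derivation:
P[k] = A[0] + ... + A[k]
P[k] includes A[6] iff k >= 6
Affected indices: 6, 7, ..., 8; delta = -9
  P[6]: 55 + -9 = 46
  P[7]: 61 + -9 = 52
  P[8]: 81 + -9 = 72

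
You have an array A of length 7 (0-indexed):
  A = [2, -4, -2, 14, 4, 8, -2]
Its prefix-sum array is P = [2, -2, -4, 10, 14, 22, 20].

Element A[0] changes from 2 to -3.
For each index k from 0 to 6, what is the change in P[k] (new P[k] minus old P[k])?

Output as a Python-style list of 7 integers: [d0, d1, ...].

Element change: A[0] 2 -> -3, delta = -5
For k < 0: P[k] unchanged, delta_P[k] = 0
For k >= 0: P[k] shifts by exactly -5
Delta array: [-5, -5, -5, -5, -5, -5, -5]

Answer: [-5, -5, -5, -5, -5, -5, -5]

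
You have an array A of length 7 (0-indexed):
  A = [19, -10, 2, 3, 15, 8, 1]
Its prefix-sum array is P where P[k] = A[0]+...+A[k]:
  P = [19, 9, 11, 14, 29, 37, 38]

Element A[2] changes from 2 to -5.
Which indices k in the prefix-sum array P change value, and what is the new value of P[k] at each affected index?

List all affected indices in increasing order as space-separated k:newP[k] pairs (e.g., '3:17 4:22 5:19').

P[k] = A[0] + ... + A[k]
P[k] includes A[2] iff k >= 2
Affected indices: 2, 3, ..., 6; delta = -7
  P[2]: 11 + -7 = 4
  P[3]: 14 + -7 = 7
  P[4]: 29 + -7 = 22
  P[5]: 37 + -7 = 30
  P[6]: 38 + -7 = 31

Answer: 2:4 3:7 4:22 5:30 6:31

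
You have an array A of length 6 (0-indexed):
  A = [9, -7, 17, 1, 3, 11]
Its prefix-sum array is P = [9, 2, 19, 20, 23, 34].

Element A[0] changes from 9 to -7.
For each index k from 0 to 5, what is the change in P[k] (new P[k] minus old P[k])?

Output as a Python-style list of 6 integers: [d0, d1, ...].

Element change: A[0] 9 -> -7, delta = -16
For k < 0: P[k] unchanged, delta_P[k] = 0
For k >= 0: P[k] shifts by exactly -16
Delta array: [-16, -16, -16, -16, -16, -16]

Answer: [-16, -16, -16, -16, -16, -16]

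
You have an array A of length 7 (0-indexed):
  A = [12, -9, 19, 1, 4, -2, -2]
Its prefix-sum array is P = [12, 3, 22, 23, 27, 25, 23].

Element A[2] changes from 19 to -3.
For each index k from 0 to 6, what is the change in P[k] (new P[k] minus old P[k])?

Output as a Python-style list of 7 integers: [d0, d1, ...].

Element change: A[2] 19 -> -3, delta = -22
For k < 2: P[k] unchanged, delta_P[k] = 0
For k >= 2: P[k] shifts by exactly -22
Delta array: [0, 0, -22, -22, -22, -22, -22]

Answer: [0, 0, -22, -22, -22, -22, -22]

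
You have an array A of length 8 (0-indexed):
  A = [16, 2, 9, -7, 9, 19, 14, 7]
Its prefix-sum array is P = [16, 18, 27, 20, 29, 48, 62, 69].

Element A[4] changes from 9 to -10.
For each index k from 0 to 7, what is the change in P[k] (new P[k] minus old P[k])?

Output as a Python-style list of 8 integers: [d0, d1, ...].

Answer: [0, 0, 0, 0, -19, -19, -19, -19]

Derivation:
Element change: A[4] 9 -> -10, delta = -19
For k < 4: P[k] unchanged, delta_P[k] = 0
For k >= 4: P[k] shifts by exactly -19
Delta array: [0, 0, 0, 0, -19, -19, -19, -19]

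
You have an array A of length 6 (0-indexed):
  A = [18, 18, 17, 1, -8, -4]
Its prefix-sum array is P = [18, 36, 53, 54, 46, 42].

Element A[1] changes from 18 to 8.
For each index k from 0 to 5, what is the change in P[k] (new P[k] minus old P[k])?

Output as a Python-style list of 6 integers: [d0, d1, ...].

Element change: A[1] 18 -> 8, delta = -10
For k < 1: P[k] unchanged, delta_P[k] = 0
For k >= 1: P[k] shifts by exactly -10
Delta array: [0, -10, -10, -10, -10, -10]

Answer: [0, -10, -10, -10, -10, -10]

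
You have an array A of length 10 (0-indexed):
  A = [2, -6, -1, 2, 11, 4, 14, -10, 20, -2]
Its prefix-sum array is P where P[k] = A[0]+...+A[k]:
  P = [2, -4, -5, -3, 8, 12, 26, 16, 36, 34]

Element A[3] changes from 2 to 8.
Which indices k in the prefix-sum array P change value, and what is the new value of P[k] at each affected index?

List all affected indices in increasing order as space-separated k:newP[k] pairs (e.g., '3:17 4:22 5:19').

Answer: 3:3 4:14 5:18 6:32 7:22 8:42 9:40

Derivation:
P[k] = A[0] + ... + A[k]
P[k] includes A[3] iff k >= 3
Affected indices: 3, 4, ..., 9; delta = 6
  P[3]: -3 + 6 = 3
  P[4]: 8 + 6 = 14
  P[5]: 12 + 6 = 18
  P[6]: 26 + 6 = 32
  P[7]: 16 + 6 = 22
  P[8]: 36 + 6 = 42
  P[9]: 34 + 6 = 40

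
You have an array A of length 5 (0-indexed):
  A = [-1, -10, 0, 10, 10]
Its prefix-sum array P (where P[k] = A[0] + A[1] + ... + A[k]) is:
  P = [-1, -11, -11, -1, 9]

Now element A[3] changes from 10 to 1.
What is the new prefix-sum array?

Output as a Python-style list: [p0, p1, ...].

Change: A[3] 10 -> 1, delta = -9
P[k] for k < 3: unchanged (A[3] not included)
P[k] for k >= 3: shift by delta = -9
  P[0] = -1 + 0 = -1
  P[1] = -11 + 0 = -11
  P[2] = -11 + 0 = -11
  P[3] = -1 + -9 = -10
  P[4] = 9 + -9 = 0

Answer: [-1, -11, -11, -10, 0]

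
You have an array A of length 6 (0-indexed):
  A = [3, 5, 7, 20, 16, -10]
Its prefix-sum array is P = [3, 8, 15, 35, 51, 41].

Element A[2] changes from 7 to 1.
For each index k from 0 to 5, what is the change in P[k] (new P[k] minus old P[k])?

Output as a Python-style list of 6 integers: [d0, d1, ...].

Element change: A[2] 7 -> 1, delta = -6
For k < 2: P[k] unchanged, delta_P[k] = 0
For k >= 2: P[k] shifts by exactly -6
Delta array: [0, 0, -6, -6, -6, -6]

Answer: [0, 0, -6, -6, -6, -6]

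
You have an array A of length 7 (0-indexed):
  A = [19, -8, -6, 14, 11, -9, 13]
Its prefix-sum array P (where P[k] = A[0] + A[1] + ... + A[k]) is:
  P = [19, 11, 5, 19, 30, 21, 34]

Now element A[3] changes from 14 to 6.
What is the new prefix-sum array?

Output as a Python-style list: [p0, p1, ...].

Change: A[3] 14 -> 6, delta = -8
P[k] for k < 3: unchanged (A[3] not included)
P[k] for k >= 3: shift by delta = -8
  P[0] = 19 + 0 = 19
  P[1] = 11 + 0 = 11
  P[2] = 5 + 0 = 5
  P[3] = 19 + -8 = 11
  P[4] = 30 + -8 = 22
  P[5] = 21 + -8 = 13
  P[6] = 34 + -8 = 26

Answer: [19, 11, 5, 11, 22, 13, 26]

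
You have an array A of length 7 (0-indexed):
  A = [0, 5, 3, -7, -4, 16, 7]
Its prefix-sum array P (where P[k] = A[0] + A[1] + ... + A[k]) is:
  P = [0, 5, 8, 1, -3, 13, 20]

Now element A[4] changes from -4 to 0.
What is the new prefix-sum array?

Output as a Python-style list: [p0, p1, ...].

Answer: [0, 5, 8, 1, 1, 17, 24]

Derivation:
Change: A[4] -4 -> 0, delta = 4
P[k] for k < 4: unchanged (A[4] not included)
P[k] for k >= 4: shift by delta = 4
  P[0] = 0 + 0 = 0
  P[1] = 5 + 0 = 5
  P[2] = 8 + 0 = 8
  P[3] = 1 + 0 = 1
  P[4] = -3 + 4 = 1
  P[5] = 13 + 4 = 17
  P[6] = 20 + 4 = 24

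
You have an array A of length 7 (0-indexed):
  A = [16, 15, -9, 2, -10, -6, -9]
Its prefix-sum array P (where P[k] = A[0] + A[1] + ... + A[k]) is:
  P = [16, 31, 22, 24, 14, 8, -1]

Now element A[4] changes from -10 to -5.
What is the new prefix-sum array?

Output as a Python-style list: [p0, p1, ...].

Answer: [16, 31, 22, 24, 19, 13, 4]

Derivation:
Change: A[4] -10 -> -5, delta = 5
P[k] for k < 4: unchanged (A[4] not included)
P[k] for k >= 4: shift by delta = 5
  P[0] = 16 + 0 = 16
  P[1] = 31 + 0 = 31
  P[2] = 22 + 0 = 22
  P[3] = 24 + 0 = 24
  P[4] = 14 + 5 = 19
  P[5] = 8 + 5 = 13
  P[6] = -1 + 5 = 4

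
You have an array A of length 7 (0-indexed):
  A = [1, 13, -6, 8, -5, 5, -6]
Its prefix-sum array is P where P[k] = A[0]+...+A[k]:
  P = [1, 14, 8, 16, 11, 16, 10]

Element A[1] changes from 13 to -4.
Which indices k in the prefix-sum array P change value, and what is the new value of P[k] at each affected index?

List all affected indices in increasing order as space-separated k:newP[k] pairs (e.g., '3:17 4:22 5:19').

Answer: 1:-3 2:-9 3:-1 4:-6 5:-1 6:-7

Derivation:
P[k] = A[0] + ... + A[k]
P[k] includes A[1] iff k >= 1
Affected indices: 1, 2, ..., 6; delta = -17
  P[1]: 14 + -17 = -3
  P[2]: 8 + -17 = -9
  P[3]: 16 + -17 = -1
  P[4]: 11 + -17 = -6
  P[5]: 16 + -17 = -1
  P[6]: 10 + -17 = -7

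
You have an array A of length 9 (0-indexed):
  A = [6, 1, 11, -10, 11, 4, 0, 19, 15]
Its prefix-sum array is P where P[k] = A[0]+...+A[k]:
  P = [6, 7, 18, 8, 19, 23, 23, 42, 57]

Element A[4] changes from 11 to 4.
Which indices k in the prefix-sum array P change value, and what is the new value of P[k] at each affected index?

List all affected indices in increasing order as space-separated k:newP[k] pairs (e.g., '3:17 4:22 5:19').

P[k] = A[0] + ... + A[k]
P[k] includes A[4] iff k >= 4
Affected indices: 4, 5, ..., 8; delta = -7
  P[4]: 19 + -7 = 12
  P[5]: 23 + -7 = 16
  P[6]: 23 + -7 = 16
  P[7]: 42 + -7 = 35
  P[8]: 57 + -7 = 50

Answer: 4:12 5:16 6:16 7:35 8:50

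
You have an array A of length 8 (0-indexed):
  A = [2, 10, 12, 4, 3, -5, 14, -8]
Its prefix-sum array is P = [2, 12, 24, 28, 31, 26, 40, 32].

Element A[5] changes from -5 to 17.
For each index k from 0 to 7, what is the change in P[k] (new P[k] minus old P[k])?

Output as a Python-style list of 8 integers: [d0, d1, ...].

Answer: [0, 0, 0, 0, 0, 22, 22, 22]

Derivation:
Element change: A[5] -5 -> 17, delta = 22
For k < 5: P[k] unchanged, delta_P[k] = 0
For k >= 5: P[k] shifts by exactly 22
Delta array: [0, 0, 0, 0, 0, 22, 22, 22]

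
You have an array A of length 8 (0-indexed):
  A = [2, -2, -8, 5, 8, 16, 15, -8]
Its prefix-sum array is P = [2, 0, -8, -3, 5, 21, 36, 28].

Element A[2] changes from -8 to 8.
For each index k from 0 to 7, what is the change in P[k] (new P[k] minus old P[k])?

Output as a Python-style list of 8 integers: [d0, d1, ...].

Element change: A[2] -8 -> 8, delta = 16
For k < 2: P[k] unchanged, delta_P[k] = 0
For k >= 2: P[k] shifts by exactly 16
Delta array: [0, 0, 16, 16, 16, 16, 16, 16]

Answer: [0, 0, 16, 16, 16, 16, 16, 16]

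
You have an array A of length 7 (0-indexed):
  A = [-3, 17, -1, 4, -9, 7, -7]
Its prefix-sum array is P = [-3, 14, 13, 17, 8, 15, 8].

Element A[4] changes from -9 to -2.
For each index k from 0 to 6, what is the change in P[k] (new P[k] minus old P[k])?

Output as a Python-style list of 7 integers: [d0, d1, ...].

Answer: [0, 0, 0, 0, 7, 7, 7]

Derivation:
Element change: A[4] -9 -> -2, delta = 7
For k < 4: P[k] unchanged, delta_P[k] = 0
For k >= 4: P[k] shifts by exactly 7
Delta array: [0, 0, 0, 0, 7, 7, 7]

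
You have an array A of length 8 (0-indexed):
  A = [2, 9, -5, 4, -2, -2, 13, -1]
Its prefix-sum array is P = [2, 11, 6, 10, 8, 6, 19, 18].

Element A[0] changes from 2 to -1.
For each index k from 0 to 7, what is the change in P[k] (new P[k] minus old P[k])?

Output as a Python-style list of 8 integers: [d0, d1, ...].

Element change: A[0] 2 -> -1, delta = -3
For k < 0: P[k] unchanged, delta_P[k] = 0
For k >= 0: P[k] shifts by exactly -3
Delta array: [-3, -3, -3, -3, -3, -3, -3, -3]

Answer: [-3, -3, -3, -3, -3, -3, -3, -3]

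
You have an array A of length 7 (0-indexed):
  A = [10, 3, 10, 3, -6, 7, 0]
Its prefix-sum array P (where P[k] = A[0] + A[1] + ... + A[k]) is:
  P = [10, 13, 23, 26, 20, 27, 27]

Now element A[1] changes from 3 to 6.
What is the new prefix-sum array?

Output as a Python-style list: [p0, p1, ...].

Answer: [10, 16, 26, 29, 23, 30, 30]

Derivation:
Change: A[1] 3 -> 6, delta = 3
P[k] for k < 1: unchanged (A[1] not included)
P[k] for k >= 1: shift by delta = 3
  P[0] = 10 + 0 = 10
  P[1] = 13 + 3 = 16
  P[2] = 23 + 3 = 26
  P[3] = 26 + 3 = 29
  P[4] = 20 + 3 = 23
  P[5] = 27 + 3 = 30
  P[6] = 27 + 3 = 30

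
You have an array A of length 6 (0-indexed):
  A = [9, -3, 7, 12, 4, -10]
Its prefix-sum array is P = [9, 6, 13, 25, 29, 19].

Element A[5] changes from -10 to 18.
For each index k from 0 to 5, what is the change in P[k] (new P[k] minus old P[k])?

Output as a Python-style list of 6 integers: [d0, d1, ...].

Answer: [0, 0, 0, 0, 0, 28]

Derivation:
Element change: A[5] -10 -> 18, delta = 28
For k < 5: P[k] unchanged, delta_P[k] = 0
For k >= 5: P[k] shifts by exactly 28
Delta array: [0, 0, 0, 0, 0, 28]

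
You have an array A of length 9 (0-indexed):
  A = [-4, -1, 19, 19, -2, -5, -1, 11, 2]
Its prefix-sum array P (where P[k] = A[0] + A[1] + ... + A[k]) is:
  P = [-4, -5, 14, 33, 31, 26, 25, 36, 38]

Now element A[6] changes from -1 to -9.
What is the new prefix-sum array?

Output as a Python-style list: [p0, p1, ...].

Answer: [-4, -5, 14, 33, 31, 26, 17, 28, 30]

Derivation:
Change: A[6] -1 -> -9, delta = -8
P[k] for k < 6: unchanged (A[6] not included)
P[k] for k >= 6: shift by delta = -8
  P[0] = -4 + 0 = -4
  P[1] = -5 + 0 = -5
  P[2] = 14 + 0 = 14
  P[3] = 33 + 0 = 33
  P[4] = 31 + 0 = 31
  P[5] = 26 + 0 = 26
  P[6] = 25 + -8 = 17
  P[7] = 36 + -8 = 28
  P[8] = 38 + -8 = 30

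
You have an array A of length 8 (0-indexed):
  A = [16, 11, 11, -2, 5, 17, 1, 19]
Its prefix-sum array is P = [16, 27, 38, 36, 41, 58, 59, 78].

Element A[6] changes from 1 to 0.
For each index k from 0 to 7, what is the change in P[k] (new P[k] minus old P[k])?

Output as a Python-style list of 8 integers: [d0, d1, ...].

Answer: [0, 0, 0, 0, 0, 0, -1, -1]

Derivation:
Element change: A[6] 1 -> 0, delta = -1
For k < 6: P[k] unchanged, delta_P[k] = 0
For k >= 6: P[k] shifts by exactly -1
Delta array: [0, 0, 0, 0, 0, 0, -1, -1]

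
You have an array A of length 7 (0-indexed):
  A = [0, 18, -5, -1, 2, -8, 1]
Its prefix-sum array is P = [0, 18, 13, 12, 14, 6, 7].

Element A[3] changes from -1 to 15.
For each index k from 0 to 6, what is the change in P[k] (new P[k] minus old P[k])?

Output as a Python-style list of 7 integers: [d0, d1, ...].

Answer: [0, 0, 0, 16, 16, 16, 16]

Derivation:
Element change: A[3] -1 -> 15, delta = 16
For k < 3: P[k] unchanged, delta_P[k] = 0
For k >= 3: P[k] shifts by exactly 16
Delta array: [0, 0, 0, 16, 16, 16, 16]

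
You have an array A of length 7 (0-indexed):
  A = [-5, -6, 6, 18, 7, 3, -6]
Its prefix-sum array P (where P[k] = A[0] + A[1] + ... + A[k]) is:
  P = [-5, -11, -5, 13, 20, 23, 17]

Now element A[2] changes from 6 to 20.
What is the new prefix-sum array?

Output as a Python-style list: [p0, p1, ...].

Change: A[2] 6 -> 20, delta = 14
P[k] for k < 2: unchanged (A[2] not included)
P[k] for k >= 2: shift by delta = 14
  P[0] = -5 + 0 = -5
  P[1] = -11 + 0 = -11
  P[2] = -5 + 14 = 9
  P[3] = 13 + 14 = 27
  P[4] = 20 + 14 = 34
  P[5] = 23 + 14 = 37
  P[6] = 17 + 14 = 31

Answer: [-5, -11, 9, 27, 34, 37, 31]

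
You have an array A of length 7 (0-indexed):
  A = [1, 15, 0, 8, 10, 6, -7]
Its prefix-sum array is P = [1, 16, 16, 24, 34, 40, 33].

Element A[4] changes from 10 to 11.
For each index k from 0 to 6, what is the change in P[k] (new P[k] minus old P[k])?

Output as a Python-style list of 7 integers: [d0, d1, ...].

Element change: A[4] 10 -> 11, delta = 1
For k < 4: P[k] unchanged, delta_P[k] = 0
For k >= 4: P[k] shifts by exactly 1
Delta array: [0, 0, 0, 0, 1, 1, 1]

Answer: [0, 0, 0, 0, 1, 1, 1]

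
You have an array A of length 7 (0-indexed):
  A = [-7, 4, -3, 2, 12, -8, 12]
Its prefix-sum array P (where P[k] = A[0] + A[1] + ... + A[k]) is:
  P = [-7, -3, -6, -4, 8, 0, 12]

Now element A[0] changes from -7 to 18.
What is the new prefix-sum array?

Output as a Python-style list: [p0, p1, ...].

Change: A[0] -7 -> 18, delta = 25
P[k] for k < 0: unchanged (A[0] not included)
P[k] for k >= 0: shift by delta = 25
  P[0] = -7 + 25 = 18
  P[1] = -3 + 25 = 22
  P[2] = -6 + 25 = 19
  P[3] = -4 + 25 = 21
  P[4] = 8 + 25 = 33
  P[5] = 0 + 25 = 25
  P[6] = 12 + 25 = 37

Answer: [18, 22, 19, 21, 33, 25, 37]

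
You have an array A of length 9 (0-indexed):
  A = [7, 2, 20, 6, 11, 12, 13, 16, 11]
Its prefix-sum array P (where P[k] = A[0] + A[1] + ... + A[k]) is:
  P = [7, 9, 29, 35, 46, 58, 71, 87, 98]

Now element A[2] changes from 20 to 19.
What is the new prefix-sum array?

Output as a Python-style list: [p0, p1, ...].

Answer: [7, 9, 28, 34, 45, 57, 70, 86, 97]

Derivation:
Change: A[2] 20 -> 19, delta = -1
P[k] for k < 2: unchanged (A[2] not included)
P[k] for k >= 2: shift by delta = -1
  P[0] = 7 + 0 = 7
  P[1] = 9 + 0 = 9
  P[2] = 29 + -1 = 28
  P[3] = 35 + -1 = 34
  P[4] = 46 + -1 = 45
  P[5] = 58 + -1 = 57
  P[6] = 71 + -1 = 70
  P[7] = 87 + -1 = 86
  P[8] = 98 + -1 = 97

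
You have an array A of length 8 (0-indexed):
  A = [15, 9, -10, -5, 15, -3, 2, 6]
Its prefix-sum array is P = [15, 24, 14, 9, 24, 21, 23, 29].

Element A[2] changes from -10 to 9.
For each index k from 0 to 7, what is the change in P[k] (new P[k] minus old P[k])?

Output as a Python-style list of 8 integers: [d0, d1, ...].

Element change: A[2] -10 -> 9, delta = 19
For k < 2: P[k] unchanged, delta_P[k] = 0
For k >= 2: P[k] shifts by exactly 19
Delta array: [0, 0, 19, 19, 19, 19, 19, 19]

Answer: [0, 0, 19, 19, 19, 19, 19, 19]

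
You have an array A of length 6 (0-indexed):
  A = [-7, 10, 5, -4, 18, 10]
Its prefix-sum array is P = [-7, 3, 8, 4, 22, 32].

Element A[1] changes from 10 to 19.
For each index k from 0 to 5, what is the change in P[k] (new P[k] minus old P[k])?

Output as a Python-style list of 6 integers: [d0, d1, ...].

Answer: [0, 9, 9, 9, 9, 9]

Derivation:
Element change: A[1] 10 -> 19, delta = 9
For k < 1: P[k] unchanged, delta_P[k] = 0
For k >= 1: P[k] shifts by exactly 9
Delta array: [0, 9, 9, 9, 9, 9]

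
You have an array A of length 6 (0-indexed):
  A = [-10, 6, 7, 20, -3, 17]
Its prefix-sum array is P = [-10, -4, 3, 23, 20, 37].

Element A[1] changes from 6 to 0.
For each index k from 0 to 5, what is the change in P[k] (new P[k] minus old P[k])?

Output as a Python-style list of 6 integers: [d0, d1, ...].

Answer: [0, -6, -6, -6, -6, -6]

Derivation:
Element change: A[1] 6 -> 0, delta = -6
For k < 1: P[k] unchanged, delta_P[k] = 0
For k >= 1: P[k] shifts by exactly -6
Delta array: [0, -6, -6, -6, -6, -6]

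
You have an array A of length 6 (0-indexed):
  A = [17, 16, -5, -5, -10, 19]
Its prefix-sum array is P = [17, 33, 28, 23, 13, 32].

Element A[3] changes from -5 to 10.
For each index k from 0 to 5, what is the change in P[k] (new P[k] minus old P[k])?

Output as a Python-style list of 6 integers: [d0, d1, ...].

Element change: A[3] -5 -> 10, delta = 15
For k < 3: P[k] unchanged, delta_P[k] = 0
For k >= 3: P[k] shifts by exactly 15
Delta array: [0, 0, 0, 15, 15, 15]

Answer: [0, 0, 0, 15, 15, 15]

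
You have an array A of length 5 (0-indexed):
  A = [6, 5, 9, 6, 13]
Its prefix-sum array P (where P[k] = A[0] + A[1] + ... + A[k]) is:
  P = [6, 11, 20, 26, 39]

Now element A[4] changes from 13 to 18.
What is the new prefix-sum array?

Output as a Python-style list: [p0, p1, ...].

Answer: [6, 11, 20, 26, 44]

Derivation:
Change: A[4] 13 -> 18, delta = 5
P[k] for k < 4: unchanged (A[4] not included)
P[k] for k >= 4: shift by delta = 5
  P[0] = 6 + 0 = 6
  P[1] = 11 + 0 = 11
  P[2] = 20 + 0 = 20
  P[3] = 26 + 0 = 26
  P[4] = 39 + 5 = 44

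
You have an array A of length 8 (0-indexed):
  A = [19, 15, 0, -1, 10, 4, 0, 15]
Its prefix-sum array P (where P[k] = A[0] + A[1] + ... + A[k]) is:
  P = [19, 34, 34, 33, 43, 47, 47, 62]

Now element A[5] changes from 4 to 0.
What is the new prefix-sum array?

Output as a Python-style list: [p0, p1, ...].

Change: A[5] 4 -> 0, delta = -4
P[k] for k < 5: unchanged (A[5] not included)
P[k] for k >= 5: shift by delta = -4
  P[0] = 19 + 0 = 19
  P[1] = 34 + 0 = 34
  P[2] = 34 + 0 = 34
  P[3] = 33 + 0 = 33
  P[4] = 43 + 0 = 43
  P[5] = 47 + -4 = 43
  P[6] = 47 + -4 = 43
  P[7] = 62 + -4 = 58

Answer: [19, 34, 34, 33, 43, 43, 43, 58]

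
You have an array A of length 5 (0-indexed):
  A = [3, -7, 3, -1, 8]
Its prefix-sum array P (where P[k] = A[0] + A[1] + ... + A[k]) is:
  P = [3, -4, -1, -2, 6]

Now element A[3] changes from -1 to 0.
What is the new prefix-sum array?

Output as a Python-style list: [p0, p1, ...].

Change: A[3] -1 -> 0, delta = 1
P[k] for k < 3: unchanged (A[3] not included)
P[k] for k >= 3: shift by delta = 1
  P[0] = 3 + 0 = 3
  P[1] = -4 + 0 = -4
  P[2] = -1 + 0 = -1
  P[3] = -2 + 1 = -1
  P[4] = 6 + 1 = 7

Answer: [3, -4, -1, -1, 7]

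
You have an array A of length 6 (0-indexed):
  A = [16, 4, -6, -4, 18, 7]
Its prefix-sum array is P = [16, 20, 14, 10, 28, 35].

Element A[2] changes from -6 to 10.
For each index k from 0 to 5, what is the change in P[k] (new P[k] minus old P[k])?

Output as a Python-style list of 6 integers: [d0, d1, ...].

Answer: [0, 0, 16, 16, 16, 16]

Derivation:
Element change: A[2] -6 -> 10, delta = 16
For k < 2: P[k] unchanged, delta_P[k] = 0
For k >= 2: P[k] shifts by exactly 16
Delta array: [0, 0, 16, 16, 16, 16]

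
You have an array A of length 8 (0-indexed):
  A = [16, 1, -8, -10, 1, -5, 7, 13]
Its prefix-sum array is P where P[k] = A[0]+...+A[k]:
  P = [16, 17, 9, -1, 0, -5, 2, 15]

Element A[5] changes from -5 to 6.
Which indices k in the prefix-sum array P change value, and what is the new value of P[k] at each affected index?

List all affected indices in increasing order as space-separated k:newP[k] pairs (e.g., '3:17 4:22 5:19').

Answer: 5:6 6:13 7:26

Derivation:
P[k] = A[0] + ... + A[k]
P[k] includes A[5] iff k >= 5
Affected indices: 5, 6, ..., 7; delta = 11
  P[5]: -5 + 11 = 6
  P[6]: 2 + 11 = 13
  P[7]: 15 + 11 = 26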